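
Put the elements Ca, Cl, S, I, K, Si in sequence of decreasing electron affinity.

Cl > I > S > Si > K > Ca

Si is in period 3, group 14; S is in period 3, group 16; Cl is in period 3, group 17; K is in period 4, group 1; Ca is in period 4, group 2; I is in period 5, group 17.
Atoms with high Z_eff and room in the valence shell (especially the halogens) have the most exothermic electron affinities.
Here both period and group differ, so the two effects have to be weighed against each other.
K > Ca: this pair runs against the simple trend — see the exception note.
Si > K: both effects reinforce here, so Si is clearly the higher of the two.
S > Si: S lies to the right of Si in period 3, so the across-period effect alone puts S higher.
I > S: period and group pull opposite ways; the across-period shift dominates (295 vs 200 kJ/mol).
Cl > I: Cl sits above I in group 17, so the down-group effect alone puts Cl higher.
Note the exception: K has a higher electron affinity than Ca, contrary to the simple trend — adding an electron to Ca (ns²) has to open a new, higher-energy np subshell, which is unfavourable.
Approximate values (kJ/mol): Si 134, S 200, Cl 349, K 48, Ca 2, I 295.
So from highest to lowest: Cl > I > S > Si > K > Ca.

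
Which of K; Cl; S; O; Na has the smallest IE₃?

After 2 electrons have been removed, what remains? K²⁺ is already 1 electron into the core; Cl²⁺ still has 5 valence electrons; S²⁺ still has 4 valence electrons; O²⁺ still has 4 valence electrons; Na²⁺ is already 1 electron into the core.
Usually core removal costs more than valence removal, but here the competition is close: a tightly held n=2 valence electron can cost more to remove than an n=3 core electron, so the actual values have to decide it.
Valence configurations: Cl²⁺ [Ne]3s²3p³, S²⁺ [Ne]3s²3p², O²⁺ [He]2s²2p².
Approximate IE_3 values (kJ/mol): K 4420, Cl 3822, S 3357, O 5300, Na 6910.
So the third ionization energies run S < Cl < K < O < Na.

S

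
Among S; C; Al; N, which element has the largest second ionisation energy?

N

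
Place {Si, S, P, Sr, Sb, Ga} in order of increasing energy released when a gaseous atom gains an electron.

Sr < Ga < P < Sb < Si < S

Si is in period 3, group 14; P is in period 3, group 15; S is in period 3, group 16; Ga is in period 4, group 13; Sr is in period 5, group 2; Sb is in period 5, group 15.
EA tends to increase across a period and decrease down a group, though the pattern is less regular than for IE or radius.
Neither a single period nor a single group — weigh both effects.
Ga > Sr: both effects reinforce here, so Ga is clearly the higher of the two.
P > Ga: both effects reinforce here, so P is clearly the higher of the two.
Sb > P: this pair runs against the simple trend — see the exception note.
Si > Sb: the two effects oppose for this pair; the down-group effect wins (134 vs 103 kJ/mol).
S > Si: S lies to the right of Si in period 3, so the across-period effect alone puts S higher.
Note the exception: Sb has a higher electron affinity than P, contrary to the simple trend — both are half-filled np³, but the pairing/repulsion penalty for the added electron shrinks as the p orbitals become larger and more diffuse down the group, and for Sb that outweighs the weaker nuclear attraction.
Note the exception: Si has a higher electron affinity than P, contrary to the simple trend — adding an electron to P's half-filled 3p³ is unfavourable, so Si (3p²) has the more exothermic EA.
For reference (kJ/mol): Si 134, P 72, S 200, Ga 29, Sr 5, Sb 103.
So from lowest to highest: Sr < Ga < P < Sb < Si < S.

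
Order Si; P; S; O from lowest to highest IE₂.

Si < P < S < O

The second ionization energy removes an electron from the +1 ion. For each element: Si⁺ still has 3 valence electrons; P⁺ still has 4 valence electrons; S⁺ still has 5 valence electrons; O⁺ still has 5 valence electrons.
All are still removing valence electrons, so compare the +1 ions as you would atoms: IE_2 generally rises across a period (higher Z_eff) and falls down a group (larger shell), subject to the usual subshell exceptions.
Valence configurations: Si⁺ [Ne]3s²3p¹, P⁺ [Ne]3s²3p², S⁺ [Ne]3s²3p³, O⁺ [He]2s²2p³.
Approximate IE_2 values (kJ/mol): Si 1577, P 1907, S 2252, O 3388.
Putting it together, IE_2: Si < P < S < O.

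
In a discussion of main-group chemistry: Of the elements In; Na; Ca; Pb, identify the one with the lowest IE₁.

Na is in period 3, group 1; Ca is in period 4, group 2; In is in period 5, group 13; Pb is in period 6, group 14.
First ionization energy rises across a period (greater Z_eff holds electrons more tightly) and falls down a group (valence electrons are farther from the nucleus).
A diagonal step moves right (one effect) and down (the opposite effect) at once.
In > Na: period and group pull opposite ways; the across-period shift dominates (558 vs 496 kJ/mol).
Ca > In: the two effects oppose for this pair; the down-group effect wins (590 vs 558 kJ/mol).
Pb > Ca: the two effects oppose for this pair; the across-period effect wins (716 vs 590 kJ/mol).
Approximate values (kJ/mol): Na 496, Ca 590, In 558, Pb 716.
The lowest IE₁ among these belongs to Na.

Na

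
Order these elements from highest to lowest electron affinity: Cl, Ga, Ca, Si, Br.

Cl > Br > Si > Ga > Ca

Si is in period 3, group 14; Cl is in period 3, group 17; Ca is in period 4, group 2; Ga is in period 4, group 13; Br is in period 4, group 17.
Atoms with high Z_eff and room in the valence shell (especially the halogens) have the most exothermic electron affinities.
Neither a single period nor a single group — weigh both effects.
Ga > Ca: Ga lies to the right of Ca in period 4, so the across-period effect alone puts Ga higher.
Si > Ga: both effects reinforce here, so Si is clearly the higher of the two.
Br > Si: the two effects oppose for this pair; the across-period effect wins (325 vs 134 kJ/mol).
Cl > Br: Cl sits above Br in group 17, so the down-group effect alone puts Cl higher.
For reference (kJ/mol): Si 134, Cl 349, Ca 2, Ga 29, Br 325.
So from highest to lowest: Cl > Br > Si > Ga > Ca.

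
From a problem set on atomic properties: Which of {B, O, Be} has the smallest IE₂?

Be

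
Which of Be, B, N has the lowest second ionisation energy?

Be

Consider each +1 ion: Be⁺ still has 1 valence electron; B⁺ still has 2 valence electrons; N⁺ still has 4 valence electrons.
All are still removing valence electrons, so compare the +1 ions as you would atoms: IE_2 generally rises across a period (higher Z_eff) and falls down a group (larger shell), subject to the usual subshell exceptions.
Valence configurations: Be⁺ [He]2s¹, B⁺ [He]2s², N⁺ [He]2s²2p².
Approximate IE_2 values (kJ/mol): Be 1757, B 2427, N 2856.
So the second ionization energies run Be < B < N.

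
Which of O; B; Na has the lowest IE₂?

IE_2 is the cost of taking one more electron from the +1 cation: O⁺ still has 5 valence electrons; B⁺ still has 2 valence electrons; Na⁺ is the bare [Ne] core.
Core electrons are held far more tightly than valence electrons, so Na tops the IE_2 order.
Valence configurations: O⁺ [He]2s²2p³, B⁺ [He]2s².
The numbers (kJ/mol): O 3388, B 2427, Na 4562.
Putting it together, IE_2: B < O < Na.

B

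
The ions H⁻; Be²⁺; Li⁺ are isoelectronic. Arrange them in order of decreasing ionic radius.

All of these have 2 electrons, so size is governed by nuclear charge alone: the more protons, the stronger the pull on the same electron cloud, and the smaller the ion.
Nuclear charges: Be²⁺ (Z=4), Li⁺ (Z=3), H⁻ (Z=1).
Largest to smallest: H⁻ > Li⁺ > Be²⁺.

H⁻ > Li⁺ > Be²⁺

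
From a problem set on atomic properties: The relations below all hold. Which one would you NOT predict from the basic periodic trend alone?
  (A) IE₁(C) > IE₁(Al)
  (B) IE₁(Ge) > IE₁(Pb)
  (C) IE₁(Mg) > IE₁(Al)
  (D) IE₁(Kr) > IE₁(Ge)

(C)

The general trend: IE₁ increases across a period and decreases down a group.
(A) C (period 2, group 14) vs Al (period 3, group 13): the stated order agrees with the simple trend.
(B) Ge (period 4, group 14) vs Pb (period 6, group 14): the stated order agrees with the simple trend.
(C) Mg (period 3, group 2) vs Al (period 3, group 13): the stated order contradicts the simple trend.
(D) Kr (period 4, group 18) vs Ge (period 4, group 14): the stated order agrees with the simple trend.
The exception is (C): Al's single 3p electron is easier to remove than one from Mg's filled 3s².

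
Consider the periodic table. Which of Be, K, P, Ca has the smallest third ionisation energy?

P

The third ionization energy removes an electron from the +2 ion. For each element: Be²⁺ is the bare [He] core; K²⁺ is already 1 electron into the core; P²⁺ still has 3 valence electrons; Ca²⁺ is the bare [Ar] core.
Pulling an electron out of a noble-gas core costs far more than removing a remaining valence electron, so K, Ca and Be sit at the high end of IE_3.
Approximate IE_3 values (kJ/mol): Be 14849, K 4420, P 2914, Ca 4912.
So the third ionization energies run P < K < Ca < Be.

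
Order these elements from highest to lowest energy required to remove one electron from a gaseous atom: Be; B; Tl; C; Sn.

Be is in period 2, group 2; B is in period 2, group 13; C is in period 2, group 14; Sn is in period 5, group 14; Tl is in period 6, group 13.
Across a period the outer electron is held more tightly (higher IE₁); down a group it sits in a higher shell, more shielded, and comes off more easily.
These span different periods and groups, so the two trends combine.
Sn > Tl: relative to Tl, both the across-period and down-group shifts push Sn's first ionization energy up.
B > Sn: the two effects oppose for this pair; the down-group effect wins (801 vs 709 kJ/mol).
Be > B: this pair runs against the simple trend — see the exception note.
C > Be: both are in period 2; the period trend gives C the larger value.
Note the exception: Be has a higher first ionization energy than B, contrary to the simple trend — removing B's lone 2p electron is easier than breaking Be's filled 2s².
Tabulated first ionization energy (kJ/mol): Be 900, B 801, C 1086, Sn 709, Tl 589.
So from highest to lowest: C > Be > B > Sn > Tl.

C > Be > B > Sn > Tl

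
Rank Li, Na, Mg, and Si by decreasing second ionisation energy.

Consider each +1 ion: Li⁺ is the bare [He] core; Na⁺ is the bare [Ne] core; Mg⁺ still has 1 valence electron; Si⁺ still has 3 valence electrons.
Breaking into a closed-shell core is much more expensive than removing a leftover valence electron — Na and Li have the largest IE_2 here.
Valence configurations: Mg⁺ [Ne]3s¹, Si⁺ [Ne]3s²3p¹.
The numbers (kJ/mol): Li 7298, Na 4562, Mg 1451, Si 1577.
Hence IE_2: Mg < Si < Na < Li.

Li > Na > Si > Mg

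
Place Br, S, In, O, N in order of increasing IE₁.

First ionization energy rises across a period (greater Z_eff holds electrons more tightly) and falls down a group (valence electrons are farther from the nucleus).
Here both period and group differ, so the two effects have to be weighed against each other.
S > In: both effects reinforce here, so S is clearly the higher of the two.
Br > S: the two effects oppose for this pair; the across-period effect wins (1140 vs 1000 kJ/mol).
O > Br: the two effects oppose for this pair; the down-group effect wins (1314 vs 1140 kJ/mol).
N > O: this pair runs against the simple trend — see the exception note.
Note the exception: N has a higher first ionization energy than O, contrary to the simple trend — pairing an electron in O's 2p⁴ costs repulsion energy, so O ionizes more easily than half-filled N (2p³).
For reference (kJ/mol): N 1402, O 1314, S 1000, Br 1140, In 558.
So from lowest to highest: In < S < Br < O < N.

In < S < Br < O < N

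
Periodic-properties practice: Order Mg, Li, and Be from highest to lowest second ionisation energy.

Li > Be > Mg

Consider each +1 ion: Mg⁺ still has 1 valence electron; Li⁺ is the bare [He] core; Be⁺ still has 1 valence electron.
Core electrons are held far more tightly than valence electrons, so Li tops the IE_2 order.
Valence configurations: Mg⁺ [Ne]3s¹, Be⁺ [He]2s¹.
Tabulated IE_2 (kJ/mol): Mg 1451, Li 7298, Be 1757.
So the second ionization energies run Mg < Be < Li.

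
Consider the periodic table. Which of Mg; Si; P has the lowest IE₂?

Mg

The second ionization energy removes an electron from the +1 ion. For each element: Mg⁺ still has 1 valence electron; Si⁺ still has 3 valence electrons; P⁺ still has 4 valence electrons.
All are still removing valence electrons, so compare the +1 ions as you would atoms: IE_2 generally rises across a period (higher Z_eff) and falls down a group (larger shell), subject to the usual subshell exceptions.
Valence configurations: Mg⁺ [Ne]3s¹, Si⁺ [Ne]3s²3p¹, P⁺ [Ne]3s²3p².
Tabulated IE_2 (kJ/mol): Mg 1451, Si 1577, P 1907.
So the second ionization energies run Mg < Si < P.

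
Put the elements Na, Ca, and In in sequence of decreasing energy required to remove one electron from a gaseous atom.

First ionization energy rises across a period (greater Z_eff holds electrons more tightly) and falls down a group (valence electrons are farther from the nucleus).
A diagonal step moves right (one effect) and down (the opposite effect) at once.
In > Na: the two effects oppose for this pair; the across-period effect wins (558 vs 496 kJ/mol).
Ca > In: the two effects oppose for this pair; the down-group effect wins (590 vs 558 kJ/mol).
For reference (kJ/mol): Na 496, Ca 590, In 558.
So from highest to lowest: Ca > In > Na.

Ca > In > Na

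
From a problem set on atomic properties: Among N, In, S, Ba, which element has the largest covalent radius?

N is in period 2, group 15; S is in period 3, group 16; In is in period 5, group 13; Ba is in period 6, group 2.
Atomic radius shrinks across a period as nuclear charge pulls the same shell inward, and grows down a group as new shells are added.
These span different periods and groups, so the two trends combine.
S > N: the two effects oppose for this pair; the down-group effect wins (103 vs 71 pm).
In > S: relative to S, both the across-period and down-group shifts push In's atomic radius up.
Ba > In: relative to In, both the across-period and down-group shifts push Ba's atomic radius up.
For reference (pm): N 71, S 103, In 142, Ba 196.
The largest covalent radius among these belongs to Ba.

Ba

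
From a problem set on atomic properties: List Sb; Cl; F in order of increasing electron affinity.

Sb < F < Cl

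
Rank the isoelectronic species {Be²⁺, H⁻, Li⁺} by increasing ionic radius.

All of these have 2 electrons, so size is governed by nuclear charge alone: the more protons, the stronger the pull on the same electron cloud, and the smaller the ion.
Nuclear charges: Be²⁺ (Z=4), Li⁺ (Z=3), H⁻ (Z=1).
Smallest to largest: Be²⁺ < Li⁺ < H⁻.

Be²⁺ < Li⁺ < H⁻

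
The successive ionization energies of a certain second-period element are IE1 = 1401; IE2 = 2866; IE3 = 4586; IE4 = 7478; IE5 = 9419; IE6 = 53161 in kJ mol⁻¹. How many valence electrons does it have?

5

Look for the largest jump between consecutive ionization energies: IE6/IE5 ≈ 5.6, far larger than any earlier ratio.
That jump marks the point where a core electron is being removed. So the atom has 5 valence electrons.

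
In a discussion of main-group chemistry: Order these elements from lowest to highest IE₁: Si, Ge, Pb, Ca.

First ionization energy rises across a period (greater Z_eff holds electrons more tightly) and falls down a group (valence electrons are farther from the nucleus).
Neither a single period nor a single group — weigh both effects.
Pb > Ca: the two effects oppose for this pair; the across-period effect wins (716 vs 590 kJ/mol).
Ge > Pb: they share group 14; the group trend gives Ge the larger value.
Si > Ge: Si sits above Ge in group 14, so the down-group effect alone puts Si higher.
Tabulated first ionization energy (kJ/mol): Si 786, Ca 590, Ge 762, Pb 716.
So from lowest to highest: Ca < Pb < Ge < Si.

Ca < Pb < Ge < Si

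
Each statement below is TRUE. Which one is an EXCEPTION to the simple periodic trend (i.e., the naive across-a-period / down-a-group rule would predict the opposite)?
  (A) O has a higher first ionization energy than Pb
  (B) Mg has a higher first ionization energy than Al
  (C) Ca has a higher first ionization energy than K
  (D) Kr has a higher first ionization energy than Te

The general trend: first ionization energy increases across a period and decreases down a group.
(A) O (period 2, group 16) vs Pb (period 6, group 14): the stated order agrees with the simple trend.
(B) Mg (period 3, group 2) vs Al (period 3, group 13): the stated order contradicts the simple trend.
(C) Ca (period 4, group 2) vs K (period 4, group 1): the stated order agrees with the simple trend.
(D) Kr (period 4, group 18) vs Te (period 5, group 16): the stated order agrees with the simple trend.
The exception is (B): Al's single 3p electron is easier to remove than one from Mg's filled 3s².

(B)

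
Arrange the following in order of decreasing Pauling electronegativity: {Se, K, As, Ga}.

Se, As, Ga, K

K is in period 4, group 1; Ga is in period 4, group 13; As is in period 4, group 15; Se is in period 4, group 16.
Atoms toward the upper right of the periodic table pull bonding electrons most strongly.
All lie in period 4, so electronegativity increases left to right.
So from highest to lowest: Se > As > Ga > K.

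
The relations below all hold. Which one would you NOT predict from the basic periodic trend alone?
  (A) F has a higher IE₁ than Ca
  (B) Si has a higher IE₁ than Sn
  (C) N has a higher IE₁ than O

The general trend: IE₁ increases across a period and decreases down a group.
(A) F (period 2, group 17) vs Ca (period 4, group 2): the stated order agrees with the simple trend.
(B) Si (period 3, group 14) vs Sn (period 5, group 14): the stated order agrees with the simple trend.
(C) N (period 2, group 15) vs O (period 2, group 16): the stated order contradicts the simple trend.
The exception is (C): pairing an electron in O's 2p⁴ costs repulsion energy, so O ionizes more easily than half-filled N (2p³).

(C)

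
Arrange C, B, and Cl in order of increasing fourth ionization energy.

After 3 electrons have been removed, what remains? C³⁺ still has 1 valence electron; B³⁺ is the bare [He] core; Cl³⁺ still has 4 valence electrons.
Core electrons are held far more tightly than valence electrons, so B tops the IE_4 order.
Valence configurations: C³⁺ [He]2s¹, Cl³⁺ [Ne]3s²3p².
Approximate IE_4 values (kJ/mol): C 6223, B 25026, Cl 5159.
Putting it together, IE_4: Cl < C < B.

Cl < C < B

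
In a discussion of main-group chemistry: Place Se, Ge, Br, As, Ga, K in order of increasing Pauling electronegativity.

K < Ga < Ge < As < Se < Br

K is in period 4, group 1; Ga is in period 4, group 13; Ge is in period 4, group 14; As is in period 4, group 15; Se is in period 4, group 16; Br is in period 4, group 17.
Atoms toward the upper right of the periodic table pull bonding electrons most strongly.
All lie in period 4, so electronegativity increases left to right.
So from lowest to highest: K < Ga < Ge < As < Se < Br.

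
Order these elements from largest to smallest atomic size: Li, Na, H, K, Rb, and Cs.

H is in period 1, group 1; Li is in period 2, group 1; Na is in period 3, group 1; K is in period 4, group 1; Rb is in period 5, group 1; Cs is in period 6, group 1.
Atomic radius shrinks across a period as nuclear charge pulls the same shell inward, and grows down a group as new shells are added.
All are in group 1, so atomic radius increases down the group.
So from largest to smallest: Cs > Rb > K > Na > Li > H.

Cs > Rb > K > Na > Li > H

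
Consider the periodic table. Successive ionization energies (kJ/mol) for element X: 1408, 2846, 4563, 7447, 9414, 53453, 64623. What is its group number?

Group 15

Look for the largest jump between consecutive ionization energies: IE6/IE5 ≈ 5.7, far larger than any earlier ratio.
That jump marks the point where a core electron is being removed. So the atom has 5 valence electrons.
A main-group element with 5 valence electrons is in group 15.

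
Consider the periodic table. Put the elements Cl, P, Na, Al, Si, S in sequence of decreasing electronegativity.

Na is in period 3, group 1; Al is in period 3, group 13; Si is in period 3, group 14; P is in period 3, group 15; S is in period 3, group 16; Cl is in period 3, group 17.
Electronegativity increases across a period and decreases down a group, tracking effective nuclear charge and atomic size.
All lie in period 3, so electronegativity increases left to right.
So from highest to lowest: Cl > S > P > Si > Al > Na.

Cl > S > P > Si > Al > Na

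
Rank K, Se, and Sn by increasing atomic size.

Se, Sn, K

Atomic radius shrinks across a period as nuclear charge pulls the same shell inward, and grows down a group as new shells are added.
Here both period and group differ, so the two effects have to be weighed against each other.
Sn > Se: both effects reinforce here, so Sn is clearly the larger of the two.
K > Sn: the two effects oppose for this pair; the across-period effect wins (196 vs 140 pm).
Tabulated atomic radius (pm): K 196, Se 116, Sn 140.
So from smallest to largest: Se < Sn < K.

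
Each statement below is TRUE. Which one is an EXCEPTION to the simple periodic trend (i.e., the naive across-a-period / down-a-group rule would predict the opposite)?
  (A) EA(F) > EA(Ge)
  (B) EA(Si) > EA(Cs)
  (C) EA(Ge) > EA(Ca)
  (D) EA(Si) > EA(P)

The general trend: electron affinity increases across a period and decreases down a group.
(A) F (period 2, group 17) vs Ge (period 4, group 14): the stated order agrees with the simple trend.
(B) Si (period 3, group 14) vs Cs (period 6, group 1): the stated order agrees with the simple trend.
(C) Ge (period 4, group 14) vs Ca (period 4, group 2): the stated order agrees with the simple trend.
(D) Si (period 3, group 14) vs P (period 3, group 15): the stated order contradicts the simple trend.
The exception is (D): adding an electron to P's half-filled 3p³ is unfavourable, so Si (3p²) has the more exothermic EA.

(D)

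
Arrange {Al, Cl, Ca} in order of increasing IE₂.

Ca, Al, Cl

IE_2 is the cost of taking one more electron from the +1 cation: Al⁺ still has 2 valence electrons; Cl⁺ still has 6 valence electrons; Ca⁺ still has 1 valence electron.
All are still removing valence electrons, so compare the +1 ions as you would atoms: IE_2 generally rises across a period (higher Z_eff) and falls down a group (larger shell), subject to the usual subshell exceptions.
Valence configurations: Al⁺ [Ne]3s², Cl⁺ [Ne]3s²3p⁴, Ca⁺ [Ar]4s¹.
Approximate IE_2 values (kJ/mol): Al 1817, Cl 2298, Ca 1145.
Hence IE_2: Ca < Al < Cl.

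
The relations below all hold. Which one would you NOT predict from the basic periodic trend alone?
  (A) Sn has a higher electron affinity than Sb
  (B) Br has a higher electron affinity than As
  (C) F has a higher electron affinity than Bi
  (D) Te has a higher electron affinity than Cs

(A)

The general trend: electron affinity increases across a period and decreases down a group.
(A) Sn (period 5, group 14) vs Sb (period 5, group 15): the stated order contradicts the simple trend.
(B) Br (period 4, group 17) vs As (period 4, group 15): the stated order agrees with the simple trend.
(C) F (period 2, group 17) vs Bi (period 6, group 15): the stated order agrees with the simple trend.
(D) Te (period 5, group 16) vs Cs (period 6, group 1): the stated order agrees with the simple trend.
The exception is (A): adding an electron to Sb's half-filled 5p³ is unfavourable, so Sn has the more exothermic EA.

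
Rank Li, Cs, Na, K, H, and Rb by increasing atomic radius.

Across a period the added protons contract the valence shell; down a group each new principal shell makes the atom larger.
All are in group 1, so atomic radius increases down the group.
So from smallest to largest: H < Li < Na < K < Rb < Cs.

H < Li < Na < K < Rb < Cs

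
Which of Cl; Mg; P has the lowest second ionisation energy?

Mg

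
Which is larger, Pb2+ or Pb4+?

Pb2+

Both ions have Z = 82 protons, but Pb4+ has lost more electrons, so its remaining electrons feel a larger effective nuclear charge per electron and are pulled in more tightly.
Higher positive charge → smaller ion, so Pb2+ > Pb4+.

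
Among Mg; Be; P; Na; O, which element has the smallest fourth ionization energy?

P

Consider each +3 ion: Mg³⁺ is already 1 electron into the core; Be³⁺ is already 1 electron into the core; P³⁺ still has 2 valence electrons; Na³⁺ is already 2 electrons into the core; O³⁺ still has 3 valence electrons.
Core electrons are held far more tightly than valence electrons, so Na, Mg and Be top the IE_4 order.
Valence configurations: P³⁺ [Ne]3s², O³⁺ [He]2s²2p¹.
Approximate IE_4 values (kJ/mol): Mg 10543, Be 21007, P 4964, Na 9543, O 7469.
Overall IE_4 order: P < O < Na < Mg < Be.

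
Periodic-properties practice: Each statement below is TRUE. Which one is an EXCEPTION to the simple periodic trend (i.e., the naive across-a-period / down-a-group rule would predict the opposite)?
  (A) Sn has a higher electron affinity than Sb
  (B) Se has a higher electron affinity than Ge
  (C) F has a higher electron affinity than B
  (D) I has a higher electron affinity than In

(A)

The general trend: electron affinity increases across a period and decreases down a group.
(A) Sn (period 5, group 14) vs Sb (period 5, group 15): the stated order contradicts the simple trend.
(B) Se (period 4, group 16) vs Ge (period 4, group 14): the stated order agrees with the simple trend.
(C) F (period 2, group 17) vs B (period 2, group 13): the stated order agrees with the simple trend.
(D) I (period 5, group 17) vs In (period 5, group 13): the stated order agrees with the simple trend.
The exception is (A): adding an electron to Sb's half-filled 5p³ is unfavourable, so Sn has the more exothermic EA.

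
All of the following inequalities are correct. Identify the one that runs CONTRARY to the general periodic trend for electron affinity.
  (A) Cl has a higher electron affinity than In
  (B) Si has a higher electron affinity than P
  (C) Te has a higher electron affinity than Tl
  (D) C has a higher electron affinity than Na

The general trend: electron affinity increases across a period and decreases down a group.
(A) Cl (period 3, group 17) vs In (period 5, group 13): the stated order agrees with the simple trend.
(B) Si (period 3, group 14) vs P (period 3, group 15): the stated order contradicts the simple trend.
(C) Te (period 5, group 16) vs Tl (period 6, group 13): the stated order agrees with the simple trend.
(D) C (period 2, group 14) vs Na (period 3, group 1): the stated order agrees with the simple trend.
The exception is (B): adding an electron to P's half-filled 3p³ is unfavourable, so Si (3p²) has the more exothermic EA.

(B)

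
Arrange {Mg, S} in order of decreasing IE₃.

IE_3 is the cost of taking one more electron from the +2 cation: Mg²⁺ is the bare [Ne] core; S²⁺ still has 4 valence electrons.
Core electrons are held far more tightly than valence electrons, so Mg tops the IE_3 order.
Approximate IE_3 values (kJ/mol): Mg 7733, S 3357.
Hence IE_3: S < Mg.

Mg, S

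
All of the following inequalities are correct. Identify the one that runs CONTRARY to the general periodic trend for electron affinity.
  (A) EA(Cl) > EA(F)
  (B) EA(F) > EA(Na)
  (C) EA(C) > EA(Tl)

(A)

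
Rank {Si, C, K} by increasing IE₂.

The second ionization energy removes an electron from the +1 ion. For each element: Si⁺ still has 3 valence electrons; C⁺ still has 3 valence electrons; K⁺ is the bare [Ar] core.
Breaking into a closed-shell core is much more expensive than removing a leftover valence electron — K has the largest IE_2 here.
Valence configurations: Si⁺ [Ne]3s²3p¹, C⁺ [He]2s²2p¹.
The numbers (kJ/mol): Si 1577, C 2353, K 3052.
Overall IE_2 order: Si < C < K.

Si < C < K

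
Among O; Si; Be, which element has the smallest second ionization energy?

Consider each +1 ion: O⁺ still has 5 valence electrons; Si⁺ still has 3 valence electrons; Be⁺ still has 1 valence electron.
All are still removing valence electrons, so compare the +1 ions as you would atoms: IE_2 generally rises across a period (higher Z_eff) and falls down a group (larger shell), subject to the usual subshell exceptions.
Valence configurations: O⁺ [He]2s²2p³, Si⁺ [Ne]3s²3p¹, Be⁺ [He]2s¹.
The numbers (kJ/mol): O 3388, Si 1577, Be 1757.
Hence IE_2: Si < Be < O.

Si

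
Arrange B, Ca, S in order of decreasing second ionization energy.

The second ionization energy removes an electron from the +1 ion. For each element: B⁺ still has 2 valence electrons; Ca⁺ still has 1 valence electron; S⁺ still has 5 valence electrons.
All are still removing valence electrons, so compare the +1 ions as you would atoms: IE_2 generally rises across a period (higher Z_eff) and falls down a group (larger shell), subject to the usual subshell exceptions.
Valence configurations: B⁺ [He]2s², Ca⁺ [Ar]4s¹, S⁺ [Ne]3s²3p³.
Approximate IE_2 values (kJ/mol): B 2427, Ca 1145, S 2252.
Overall IE_2 order: Ca < S < B.

B > S > Ca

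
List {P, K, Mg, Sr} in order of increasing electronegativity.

K < Sr < Mg < P

Smaller atoms with higher effective nuclear charge are more electronegative.
Here both period and group differ, so the two effects have to be weighed against each other.
Sr > K: period and group pull opposite ways; the across-period shift dominates (0.95 vs 0.82).
Mg > Sr: they share group 2; the group trend gives Mg the larger value.
P > Mg: P lies to the right of Mg in period 3, so the across-period effect alone puts P higher.
Approximate values (Pauling): Mg 1.31, P 2.19, K 0.82, Sr 0.95.
So from lowest to highest: K < Sr < Mg < P.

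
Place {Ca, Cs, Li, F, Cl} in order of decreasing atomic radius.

Cs > Ca > Li > Cl > F

Li is in period 2, group 1; F is in period 2, group 17; Cl is in period 3, group 17; Ca is in period 4, group 2; Cs is in period 6, group 1.
Moving right in a period, electrons are added to the same shell under a stronger nuclear pull, so atoms get smaller; moving down, a new shell is opened and atoms get larger.
Here both period and group differ, so the two effects have to be weighed against each other.
Cl > F: they share group 17; the group trend gives Cl the larger value.
Li > Cl: the two effects oppose for this pair; the across-period effect wins (133 vs 99 pm).
Ca > Li: the two effects oppose for this pair; the down-group effect wins (171 vs 133 pm).
Cs > Ca: both effects reinforce here, so Cs is clearly the larger of the two.
Approximate values (pm): Li 133, F 64, Cl 99, Ca 171, Cs 232.
So from largest to smallest: Cs > Ca > Li > Cl > F.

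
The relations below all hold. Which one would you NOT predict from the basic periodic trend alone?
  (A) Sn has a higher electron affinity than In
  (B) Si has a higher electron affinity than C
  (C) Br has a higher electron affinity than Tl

The general trend: electron affinity increases across a period and decreases down a group.
(A) Sn (period 5, group 14) vs In (period 5, group 13): the stated order agrees with the simple trend.
(B) Si (period 3, group 14) vs C (period 2, group 14): the stated order contradicts the simple trend.
(C) Br (period 4, group 17) vs Tl (period 6, group 13): the stated order agrees with the simple trend.
The exception is (B): Si's larger, more diffuse 3p orbitals accept an added electron slightly more readily than C's compact 2p.

(B)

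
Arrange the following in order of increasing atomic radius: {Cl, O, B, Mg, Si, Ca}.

O, B, Cl, Si, Mg, Ca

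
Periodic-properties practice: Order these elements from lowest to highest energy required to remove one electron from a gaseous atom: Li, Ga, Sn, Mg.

Li, Ga, Sn, Mg

Li is in period 2, group 1; Mg is in period 3, group 2; Ga is in period 4, group 13; Sn is in period 5, group 14.
Removing the outermost electron gets harder across a period and easier down a group.
A diagonal step moves right (one effect) and down (the opposite effect) at once.
Ga > Li: the two effects oppose for this pair; the across-period effect wins (579 vs 520 kJ/mol).
Sn > Ga: period and group pull opposite ways; the across-period shift dominates (709 vs 579 kJ/mol).
Mg > Sn: period and group pull opposite ways; the down-group shift dominates (738 vs 709 kJ/mol).
Tabulated first ionization energy (kJ/mol): Li 520, Mg 738, Ga 579, Sn 709.
So from lowest to highest: Li < Ga < Sn < Mg.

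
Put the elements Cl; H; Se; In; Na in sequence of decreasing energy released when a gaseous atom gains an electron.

Cl > Se > H > Na > In

H is in period 1, group 1; Na is in period 3, group 1; Cl is in period 3, group 17; Se is in period 4, group 16; In is in period 5, group 13.
Atoms with high Z_eff and room in the valence shell (especially the halogens) have the most exothermic electron affinities.
Neither a single period nor a single group — weigh both effects.
Na > In: period and group pull opposite ways; the down-group shift dominates (53 vs 29 kJ/mol).
H > Na: they share group 1; the group trend gives H the larger value.
Se > H: period and group pull opposite ways; the across-period shift dominates (195 vs 73 kJ/mol).
Cl > Se: relative to Se, both the across-period and down-group shifts push Cl's electron affinity up.
Tabulated electron affinity (kJ/mol): H 73, Na 53, Cl 349, Se 195, In 29.
So from highest to lowest: Cl > Se > H > Na > In.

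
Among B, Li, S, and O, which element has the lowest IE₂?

S

IE_2 is the cost of taking one more electron from the +1 cation: B⁺ still has 2 valence electrons; Li⁺ is the bare [He] core; S⁺ still has 5 valence electrons; O⁺ still has 5 valence electrons.
Pulling an electron out of a noble-gas core costs far more than removing a remaining valence electron, so Li sits at the high end of IE_2.
Valence configurations: B⁺ [He]2s², S⁺ [Ne]3s²3p³, O⁺ [He]2s²2p³.
Tabulated IE_2 (kJ/mol): B 2427, Li 7298, S 2252, O 3388.
So the second ionization energies run S < B < O < Li.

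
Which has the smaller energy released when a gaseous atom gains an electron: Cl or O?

O

O is in period 2, group 16; Cl is in period 3, group 17.
EA tends to increase across a period and decrease down a group, though the pattern is less regular than for IE or radius.
These sit on a diagonal, where the across-period and down-group effects partly cancel.
Cl > O: period and group pull opposite ways; the across-period shift dominates (349 vs 141 kJ/mol).
For reference (kJ/mol): O 141, Cl 349.
So O has the smaller energy released when a gaseous atom gains an electron (O < Cl).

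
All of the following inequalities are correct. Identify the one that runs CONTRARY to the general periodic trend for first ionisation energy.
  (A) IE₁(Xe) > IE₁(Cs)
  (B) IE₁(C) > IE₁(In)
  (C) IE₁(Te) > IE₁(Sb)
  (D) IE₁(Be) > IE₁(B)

The general trend: first ionisation energy increases across a period and decreases down a group.
(A) Xe (period 5, group 18) vs Cs (period 6, group 1): the stated order agrees with the simple trend.
(B) C (period 2, group 14) vs In (period 5, group 13): the stated order agrees with the simple trend.
(C) Te (period 5, group 16) vs Sb (period 5, group 15): the stated order agrees with the simple trend.
(D) Be (period 2, group 2) vs B (period 2, group 13): the stated order contradicts the simple trend.
The exception is (D): removing B's lone 2p electron is easier than breaking Be's filled 2s².

(D)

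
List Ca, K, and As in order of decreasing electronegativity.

K is in period 4, group 1; Ca is in period 4, group 2; As is in period 4, group 15.
Electronegativity increases across a period and decreases down a group, tracking effective nuclear charge and atomic size.
All lie in period 4, so electronegativity increases left to right.
So from highest to lowest: As > Ca > K.

As > Ca > K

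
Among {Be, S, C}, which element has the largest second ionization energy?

C

The second ionization energy removes an electron from the +1 ion. For each element: Be⁺ still has 1 valence electron; S⁺ still has 5 valence electrons; C⁺ still has 3 valence electrons.
All are still removing valence electrons, so compare the +1 ions as you would atoms: IE_2 generally rises across a period (higher Z_eff) and falls down a group (larger shell), subject to the usual subshell exceptions.
Valence configurations: Be⁺ [He]2s¹, S⁺ [Ne]3s²3p³, C⁺ [He]2s²2p¹.
Tabulated IE_2 (kJ/mol): Be 1757, S 2252, C 2353.
Putting it together, IE_2: Be < S < C.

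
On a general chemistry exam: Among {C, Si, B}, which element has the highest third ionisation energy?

C

Consider each +2 ion: C²⁺ still has 2 valence electrons; Si²⁺ still has 2 valence electrons; B²⁺ still has 1 valence electron.
All are still removing valence electrons, so compare the +2 ions as you would atoms: IE_3 generally rises across a period (higher Z_eff) and falls down a group (larger shell), subject to the usual subshell exceptions.
Valence configurations: C²⁺ [He]2s², Si²⁺ [Ne]3s², B²⁺ [He]2s¹.
Approximate IE_3 values (kJ/mol): C 4620, Si 3232, B 3660.
So the third ionization energies run Si < B < C.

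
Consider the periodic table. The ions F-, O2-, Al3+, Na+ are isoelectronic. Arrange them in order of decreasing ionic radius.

O2- > F- > Na+ > Al3+

All of these have 10 electrons, so size is governed by nuclear charge alone: the more protons, the stronger the pull on the same electron cloud, and the smaller the ion.
Nuclear charges: Al3+ (Z=13), Na+ (Z=11), F- (Z=9), O2- (Z=8).
Largest to smallest: O2- > F- > Na+ > Al3+.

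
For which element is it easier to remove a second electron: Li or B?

B

After 1 electron has been removed, what remains? Li⁺ is the bare [He] core; B⁺ still has 2 valence electrons.
Core electrons are held far more tightly than valence electrons, so Li tops the IE_2 order.
The numbers (kJ/mol): Li 7298, B 2427.
So the second ionization energies run B < Li.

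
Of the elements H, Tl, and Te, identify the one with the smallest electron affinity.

H is in period 1, group 1; Te is in period 5, group 16; Tl is in period 6, group 13.
EA tends to increase across a period and decrease down a group, though the pattern is less regular than for IE or radius.
Here both period and group differ, so the two effects have to be weighed against each other.
H > Tl: the two effects oppose for this pair; the down-group effect wins (73 vs 19 kJ/mol).
Te > H: period and group pull opposite ways; the across-period shift dominates (190 vs 73 kJ/mol).
Tabulated electron affinity (kJ/mol): H 73, Te 190, Tl 19.
The smallest electron affinity among these belongs to Tl.

Tl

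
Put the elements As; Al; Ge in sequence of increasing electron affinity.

EA tends to increase across a period and decrease down a group, though the pattern is less regular than for IE or radius.
These span different periods and groups, so the two trends combine.
As > Al: period and group pull opposite ways; the across-period shift dominates (78 vs 42 kJ/mol).
Ge > As: this pair runs against the simple trend — see the exception note.
Note the exception: Ge has a higher electron affinity than As, contrary to the simple trend — adding an electron to As's half-filled 4p³ is unfavourable, so Ge (4p²) has the more exothermic EA.
Approximate values (kJ/mol): Al 42, Ge 119, As 78.
So from lowest to highest: Al < As < Ge.

Al, As, Ge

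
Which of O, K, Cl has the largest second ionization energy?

O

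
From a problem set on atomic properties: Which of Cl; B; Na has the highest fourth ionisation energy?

B

The fourth ionization energy removes an electron from the +3 ion. For each element: Cl³⁺ still has 4 valence electrons; B³⁺ is the bare [He] core; Na³⁺ is already 2 electrons into the core.
Core electrons are held far more tightly than valence electrons, so Na and B top the IE_4 order.
The numbers (kJ/mol): Cl 5159, B 25026, Na 9543.
Hence IE_4: Cl < Na < B.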